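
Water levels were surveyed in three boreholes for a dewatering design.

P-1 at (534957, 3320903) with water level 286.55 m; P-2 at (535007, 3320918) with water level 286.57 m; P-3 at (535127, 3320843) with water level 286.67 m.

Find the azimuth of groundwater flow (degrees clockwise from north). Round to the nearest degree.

Three-point gradient (reference P-1): Δ to P-2 = (50, 15, +0.02), Δ to P-3 = (170, -60, +0.12).
∂h/∂x = +0.0005405, ∂h/∂y = -0.0004685 (det = -5550).
Flow direction (−∇h) has components (-0.0005405 E, +0.0004685 N).
Azimuth = atan2(E, N) = atan2(-0.0005405, +0.0004685) = 310.9° ≈ 311°.

311°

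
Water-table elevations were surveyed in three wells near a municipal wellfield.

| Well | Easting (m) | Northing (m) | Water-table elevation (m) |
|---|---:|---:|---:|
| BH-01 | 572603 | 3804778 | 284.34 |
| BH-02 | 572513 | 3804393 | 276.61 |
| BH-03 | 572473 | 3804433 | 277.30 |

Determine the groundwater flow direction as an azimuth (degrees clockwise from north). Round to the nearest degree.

Differences from BH-01: to BH-02 (Δx, Δy, Δh) = (-90, -385, -7.73); to BH-03 = (-130, -345, -7.04).
Determinant of the coordinate differences = (-90)·(-345) − (-130)·(-385) = -19000.
∂h/∂x = [(-7.73)·(-345) − (-7.04)·(-385)] / -19000 = +0.002292
∂h/∂y = [(-90)·(-7.04) − (-130)·(-7.73)] / -19000 = +0.01954
Flow direction (−∇h) has components (-0.002292 E, -0.01954 N).
Azimuth = atan2(E, N) = atan2(-0.002292, -0.01954) = 186.7° ≈ 187°.

187°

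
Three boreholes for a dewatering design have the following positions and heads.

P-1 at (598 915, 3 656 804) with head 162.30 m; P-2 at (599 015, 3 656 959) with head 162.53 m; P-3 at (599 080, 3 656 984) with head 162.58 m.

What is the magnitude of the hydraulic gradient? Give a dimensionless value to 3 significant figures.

Differences from P-1: to P-2 (Δx, Δy, Δh) = (100, 155, +0.23); to P-3 = (165, 180, +0.28).
Determinant of the coordinate differences = 100·180 − 165·155 = -7575.
∂h/∂x = [(+0.23)·180 − (+0.28)·155] / -7575 = +0.0002640
∂h/∂y = [100·(+0.28) − 165·(+0.23)] / -7575 = +0.001314
|∇h| = √(0.0002640² + 0.001314²) = 0.00134

0.00134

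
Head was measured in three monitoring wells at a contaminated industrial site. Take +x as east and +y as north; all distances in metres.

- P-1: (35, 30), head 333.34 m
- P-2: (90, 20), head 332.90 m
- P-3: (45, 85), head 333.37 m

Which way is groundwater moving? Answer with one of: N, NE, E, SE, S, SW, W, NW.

Taking P-1 as reference: P-2−P-1 = (55, -10, -0.44); P-3−P-1 = (10, 55, +0.03).
Solve a·Δx + b·Δy = Δh: det = 55·55 − 10·(-10) = 3125.
∂h/∂x = [(-0.44)·55 − (+0.03)·(-10)] / 3125 = -0.007648
∂h/∂y = [55·(+0.03) − 10·(-0.44)] / 3125 = +0.001936
Flow = −∇h = (+0.007648 east, -0.001936 north), which points east.

E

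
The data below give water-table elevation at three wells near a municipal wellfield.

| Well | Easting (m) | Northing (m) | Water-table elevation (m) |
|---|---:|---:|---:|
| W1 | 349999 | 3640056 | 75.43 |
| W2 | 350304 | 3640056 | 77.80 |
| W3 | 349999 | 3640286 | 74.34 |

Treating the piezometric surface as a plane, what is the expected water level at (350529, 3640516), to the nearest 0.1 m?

77.4 m

∂h/∂x = (77.80 − 75.43) / (350304 − 349999) = +0.007770
∂h/∂y = (74.34 − 75.43) / (3640286 − 3640056) = -0.004739
h(350529, 3640516) = 75.43 + (+0.007770)·(530) + (-0.004739)·(460) = 75.43 +4.118 -2.180 = 77.368 m.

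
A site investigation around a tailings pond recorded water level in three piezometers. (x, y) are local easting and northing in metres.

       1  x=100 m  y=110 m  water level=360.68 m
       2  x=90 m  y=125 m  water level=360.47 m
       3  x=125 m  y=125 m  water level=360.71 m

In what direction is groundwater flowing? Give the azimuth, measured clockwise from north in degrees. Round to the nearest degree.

324°

Taking 1 as reference: 2−1 = (-10, 15, -0.21); 3−1 = (25, 15, +0.03).
Solve a·Δx + b·Δy = Δh: det = (-10)·15 − 25·15 = -525.
∂h/∂x = [(-0.21)·15 − (+0.03)·15] / -525 = +0.006857
∂h/∂y = [(-10)·(+0.03) − 25·(-0.21)] / -525 = -0.009429
Flow direction (−∇h) has components (-0.006857 E, +0.009429 N).
Azimuth = atan2(E, N) = atan2(-0.006857, +0.009429) = 324.0° ≈ 324°.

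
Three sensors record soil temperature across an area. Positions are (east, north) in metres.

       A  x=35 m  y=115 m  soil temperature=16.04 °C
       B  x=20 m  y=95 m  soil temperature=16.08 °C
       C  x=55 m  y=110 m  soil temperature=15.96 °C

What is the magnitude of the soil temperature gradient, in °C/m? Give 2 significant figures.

Taking A as reference: B−A = (-15, -20, +0.04); C−A = (20, -5, -0.08).
Determinant of the coordinate differences = (-15)·(-5) − 20·(-20) = 475.
∂T/∂x = [(+0.04)·(-5) − (-0.08)·(-20)] / 475 = -0.003789
∂T/∂y = [(-15)·(-0.08) − 20·(+0.04)] / 475 = +0.0008421
|∇f| = √(-0.003789² + 0.0008421²) = 0.003881 °C/m

0.0039 °C/m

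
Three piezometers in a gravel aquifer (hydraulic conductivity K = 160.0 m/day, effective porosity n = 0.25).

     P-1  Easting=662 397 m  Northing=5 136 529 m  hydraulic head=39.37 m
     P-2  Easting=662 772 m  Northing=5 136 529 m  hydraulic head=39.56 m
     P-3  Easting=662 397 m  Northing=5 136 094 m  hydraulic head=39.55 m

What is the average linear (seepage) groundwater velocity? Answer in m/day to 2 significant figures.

∂h/∂x = (39.56 − 39.37) / (662772 − 662397) = +0.0005067
∂h/∂y = (39.55 − 39.37) / (5136094 − 5136529) = -0.0004138
|∇h| = √(0.0005067² + -0.0004138²) = 0.0006542
Seepage velocity v = K·i/n = 160.0 × 0.0006542 / 0.25 = 0.4187 m/day.

0.42 m/day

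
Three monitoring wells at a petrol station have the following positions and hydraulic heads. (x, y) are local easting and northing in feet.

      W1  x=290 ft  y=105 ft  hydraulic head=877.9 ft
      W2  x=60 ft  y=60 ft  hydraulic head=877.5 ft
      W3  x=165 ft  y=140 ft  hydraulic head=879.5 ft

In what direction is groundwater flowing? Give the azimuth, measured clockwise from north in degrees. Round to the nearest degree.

With h = a·x + b·y + c and W1 as origin, the differences give:
  (-230)·a + (-45)·b = -0.4
  (-125)·a + 35·b = +1.6
Eliminate b (×35 and ×(-45), subtract): -13675·a = 58.00 → a = ∂h/∂x = -0.004241
Back-substitute: b = ∂h/∂y = +0.03057.
Flow direction (−∇h) has components (+0.004241 E, -0.03057 N).
Azimuth = atan2(E, N) = atan2(+0.004241, -0.03057) = 172.1° ≈ 172°.

172°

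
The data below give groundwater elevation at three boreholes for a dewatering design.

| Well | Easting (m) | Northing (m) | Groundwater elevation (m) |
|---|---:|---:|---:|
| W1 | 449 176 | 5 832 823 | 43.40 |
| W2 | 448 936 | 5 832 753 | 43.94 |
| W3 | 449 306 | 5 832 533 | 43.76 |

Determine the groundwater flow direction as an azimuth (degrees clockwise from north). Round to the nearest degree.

Differences from W1: to W2 (Δx, Δy, Δh) = (-240, -70, +0.54); to W3 = (130, -290, +0.36).
Solve a·Δx + b·Δy = Δh: det = (-240)·(-290) − 130·(-70) = 78700.
∂h/∂x = [(+0.54)·(-290) − (+0.36)·(-70)] / 78700 = -0.001670
∂h/∂y = [(-240)·(+0.36) − 130·(+0.54)] / 78700 = -0.001990
Flow direction (−∇h) has components (+0.001670 E, +0.001990 N).
Azimuth = atan2(E, N) = atan2(+0.001670, +0.001990) = 40.0° ≈ 040°.

040°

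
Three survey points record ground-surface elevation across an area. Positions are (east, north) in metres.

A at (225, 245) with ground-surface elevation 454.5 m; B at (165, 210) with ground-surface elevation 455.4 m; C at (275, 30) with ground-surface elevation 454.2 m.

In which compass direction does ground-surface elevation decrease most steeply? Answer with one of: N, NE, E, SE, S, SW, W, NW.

E

Taking A as reference: B−A = (-60, -35, +0.9); C−A = (50, -215, -0.3).
Solve a·Δx + b·Δy = Δz: det = (-60)·(-215) − 50·(-35) = 14650.
∂z/∂x = [(+0.9)·(-215) − (-0.3)·(-35)] / 14650 = -0.01392
∂z/∂y = [(-60)·(-0.3) − 50·(+0.9)] / 14650 = -0.001843
Steepest decrease is along −∇f = (+0.01392 E, +0.001843 N) → east.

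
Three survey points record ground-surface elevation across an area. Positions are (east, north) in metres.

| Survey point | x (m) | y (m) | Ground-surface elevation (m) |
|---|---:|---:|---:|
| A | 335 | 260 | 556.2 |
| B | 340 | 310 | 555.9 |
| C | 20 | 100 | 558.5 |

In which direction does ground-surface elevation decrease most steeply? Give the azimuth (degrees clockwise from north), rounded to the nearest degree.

Three-point gradient (reference A): Δ to B = (5, 50, -0.3), Δ to C = (-315, -160, +2.3).
∂z/∂x = -0.004482, ∂z/∂y = -0.005552 (det = 14950).
Steepest decrease is along −∇f: components (+0.004482 E, +0.005552 N).
Azimuth = atan2(+0.004482, +0.005552) = 38.9° ≈ 039°.

039°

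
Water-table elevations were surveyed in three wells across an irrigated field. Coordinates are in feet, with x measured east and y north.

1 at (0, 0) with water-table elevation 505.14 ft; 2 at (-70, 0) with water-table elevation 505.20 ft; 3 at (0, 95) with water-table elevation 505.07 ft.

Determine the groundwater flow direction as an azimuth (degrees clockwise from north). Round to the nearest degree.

∂h/∂x = (505.20 − 505.14) / (-70 − 0) = -0.0008571
∂h/∂y = (505.07 − 505.14) / (95 − 0) = -0.0007368
Flow direction (−∇h) has components (+0.0008571 E, +0.0007368 N).
Azimuth = atan2(E, N) = atan2(+0.0008571, +0.0007368) = 49.3° ≈ 049°.

049°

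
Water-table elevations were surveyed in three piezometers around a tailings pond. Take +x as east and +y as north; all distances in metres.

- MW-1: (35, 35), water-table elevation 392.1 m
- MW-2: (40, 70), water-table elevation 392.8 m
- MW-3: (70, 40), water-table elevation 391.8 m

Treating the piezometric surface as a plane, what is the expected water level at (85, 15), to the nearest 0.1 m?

Taking MW-1 as reference: MW-2−MW-1 = (5, 35, +0.7); MW-3−MW-1 = (35, 5, -0.3).
Solve a·Δx + b·Δy = Δh: det = 5·5 − 35·35 = -1200.
∂h/∂x = [(+0.7)·5 − (-0.3)·35] / -1200 = -0.01167
∂h/∂y = [5·(-0.3) − 35·(+0.7)] / -1200 = +0.02167
h(85, 15) = 392.1 + (-0.01167)·(50) + (+0.02167)·(-20) = 392.1 -0.583 -0.433 = 391.083 m.

391.1 m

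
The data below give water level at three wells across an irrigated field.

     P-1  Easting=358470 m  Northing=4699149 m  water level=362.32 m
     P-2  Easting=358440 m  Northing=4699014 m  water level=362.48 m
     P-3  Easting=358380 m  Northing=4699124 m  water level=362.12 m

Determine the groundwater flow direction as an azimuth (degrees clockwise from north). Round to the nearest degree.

With h = a·x + b·y + c and P-1 as origin, the differences give:
  (-30)·a + (-135)·b = +0.16
  (-90)·a + (-25)·b = -0.20
Eliminate b (×(-25) and ×(-135), subtract): -11400·a = -31.000 → a = ∂h/∂x = +0.002719
Back-substitute: b = ∂h/∂y = -0.001789.
Flow direction (−∇h) has components (-0.002719 E, +0.001789 N).
Azimuth = atan2(E, N) = atan2(-0.002719, +0.001789) = 303.3° ≈ 303°.

303°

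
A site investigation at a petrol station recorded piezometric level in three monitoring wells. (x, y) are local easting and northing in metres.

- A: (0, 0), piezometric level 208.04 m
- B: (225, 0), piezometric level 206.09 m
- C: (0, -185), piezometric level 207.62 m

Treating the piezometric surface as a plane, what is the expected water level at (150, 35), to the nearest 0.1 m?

∂h/∂x = (206.09 − 208.04) / (225 − 0) = -0.008667
∂h/∂y = (207.62 − 208.04) / (-185 − 0) = +0.002270
h(150, 35) = 208.04 + (-0.008667)·(150) + (+0.002270)·(35) = 208.04 -1.300 +0.079 = 206.819 m.

206.8 m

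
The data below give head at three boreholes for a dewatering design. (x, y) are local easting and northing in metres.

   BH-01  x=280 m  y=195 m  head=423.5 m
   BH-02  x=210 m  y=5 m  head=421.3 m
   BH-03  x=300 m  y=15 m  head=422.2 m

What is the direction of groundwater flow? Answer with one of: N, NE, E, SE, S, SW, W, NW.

SW

Taking BH-01 as reference: BH-02−BH-01 = (-70, -190, -2.2); BH-03−BH-01 = (20, -180, -1.3).
Solve a·Δx + b·Δy = Δh: det = (-70)·(-180) − 20·(-190) = 16400.
∂h/∂x = [(-2.2)·(-180) − (-1.3)·(-190)] / 16400 = +0.009085
∂h/∂y = [(-70)·(-1.3) − 20·(-2.2)] / 16400 = +0.008232
Flow = −∇h = (-0.009085 east, -0.008232 north), which points southwest.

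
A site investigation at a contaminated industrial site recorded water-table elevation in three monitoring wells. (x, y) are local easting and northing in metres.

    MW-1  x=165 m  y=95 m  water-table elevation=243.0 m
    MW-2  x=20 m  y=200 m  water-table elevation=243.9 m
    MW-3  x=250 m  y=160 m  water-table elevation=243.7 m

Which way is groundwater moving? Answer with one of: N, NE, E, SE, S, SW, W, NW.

S

With h = a·x + b·y + c and MW-1 as origin, the differences give:
  (-145)·a + 105·b = +0.9
  85·a + 65·b = +0.7
Eliminate b (×65 and ×105, subtract): -18350·a = -15.00 → a = ∂h/∂x = +0.0008174
Back-substitute: b = ∂h/∂y = +0.009700.
Flow = −∇h = (-0.0008174 east, -0.009700 north), which points south.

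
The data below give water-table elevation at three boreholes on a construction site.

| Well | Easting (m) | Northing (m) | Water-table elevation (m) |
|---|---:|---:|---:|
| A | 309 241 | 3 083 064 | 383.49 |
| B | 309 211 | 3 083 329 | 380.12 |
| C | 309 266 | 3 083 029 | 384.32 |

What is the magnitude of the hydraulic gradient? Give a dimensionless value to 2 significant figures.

0.021

Differences from A: to B (Δx, Δy, Δh) = (-30, 265, -3.37); to C = (25, -35, +0.83).
Determinant of the coordinate differences = (-30)·(-35) − 25·265 = -5575.
∂h/∂x = [(-3.37)·(-35) − (+0.83)·265] / -5575 = +0.01830
∂h/∂y = [(-30)·(+0.83) − 25·(-3.37)] / -5575 = -0.01065
|∇h| = √(0.01830² + -0.01065²) = 0.02117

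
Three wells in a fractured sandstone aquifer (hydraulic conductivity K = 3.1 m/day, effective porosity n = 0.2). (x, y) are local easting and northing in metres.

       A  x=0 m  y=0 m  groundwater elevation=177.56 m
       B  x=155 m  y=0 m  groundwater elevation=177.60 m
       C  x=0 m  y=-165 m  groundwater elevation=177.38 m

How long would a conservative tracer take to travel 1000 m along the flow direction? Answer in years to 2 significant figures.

160 years

∂h/∂x = (177.60 − 177.56) / (155 − 0) = +0.0002581
∂h/∂y = (177.38 − 177.56) / (-165 − 0) = +0.001091
|∇h| = √(0.0002581² + 0.001091²) = 0.001121
Seepage velocity v = K·i/n = 3.1 × 0.001121 / 0.2 = 0.01738 m/day.
t = 1000 / 0.01738 = 5.754e+04 days = 158 years.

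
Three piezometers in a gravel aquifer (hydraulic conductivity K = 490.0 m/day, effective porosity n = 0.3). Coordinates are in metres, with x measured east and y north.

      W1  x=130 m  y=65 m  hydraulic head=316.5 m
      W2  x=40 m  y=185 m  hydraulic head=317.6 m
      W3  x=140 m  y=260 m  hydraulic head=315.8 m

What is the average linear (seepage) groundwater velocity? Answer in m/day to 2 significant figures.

26 m/day

With h = a·x + b·y + c and W1 as origin, the differences give:
  (-90)·a + 120·b = +1.1
  10·a + 195·b = -0.7
Eliminate b (×195 and ×120, subtract): -18750·a = 298.50 → a = ∂h/∂x = -0.01592
Back-substitute: b = ∂h/∂y = -0.002773.
|∇h| = √(-0.01592² + -0.002773²) = 0.01616
Seepage velocity v = K·i/n = 490.0 × 0.01616 / 0.3 = 26.39 m/day.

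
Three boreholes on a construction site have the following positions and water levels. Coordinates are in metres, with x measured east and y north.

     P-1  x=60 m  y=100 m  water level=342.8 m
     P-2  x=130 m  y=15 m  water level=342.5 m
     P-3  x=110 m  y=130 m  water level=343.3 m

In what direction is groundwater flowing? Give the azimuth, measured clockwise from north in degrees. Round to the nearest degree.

214°

Three-point gradient (reference P-1): Δ to P-2 = (70, -85, -0.3), Δ to P-3 = (50, 30, +0.5).
∂h/∂x = +0.005276, ∂h/∂y = +0.007874 (det = 6350).
Flow direction (−∇h) has components (-0.005276 E, -0.007874 N).
Azimuth = atan2(E, N) = atan2(-0.005276, -0.007874) = 213.8° ≈ 214°.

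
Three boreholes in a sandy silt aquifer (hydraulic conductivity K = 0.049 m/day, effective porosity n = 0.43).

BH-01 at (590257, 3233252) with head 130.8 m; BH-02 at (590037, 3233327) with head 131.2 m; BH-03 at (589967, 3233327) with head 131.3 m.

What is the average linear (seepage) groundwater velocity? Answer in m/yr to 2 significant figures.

0.076 m/yr

Differences from BH-01: to BH-02 (Δx, Δy, Δh) = (-220, 75, +0.4); to BH-03 = (-290, 75, +0.5).
Solve a·Δx + b·Δy = Δh: det = (-220)·75 − (-290)·75 = 5250.
∂h/∂x = [(+0.4)·75 − (+0.5)·75] / 5250 = -0.001429
∂h/∂y = [(-220)·(+0.5) − (-290)·(+0.4)] / 5250 = +0.001143
|∇h| = √(-0.001429² + 0.001143²) = 0.00183
Seepage velocity v = K·i/n = 0.049 × 0.00183 / 0.43 = 0.0002085 m/day = 0.07615 m/yr.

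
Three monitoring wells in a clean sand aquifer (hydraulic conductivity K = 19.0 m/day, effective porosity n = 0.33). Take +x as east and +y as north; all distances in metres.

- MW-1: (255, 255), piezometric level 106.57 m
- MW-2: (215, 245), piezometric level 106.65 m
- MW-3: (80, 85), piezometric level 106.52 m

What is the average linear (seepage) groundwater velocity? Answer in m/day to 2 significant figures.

Differences from MW-1: to MW-2 (Δx, Δy, Δh) = (-40, -10, +0.08); to MW-3 = (-175, -170, -0.05).
Determinant of the coordinate differences = (-40)·(-170) − (-175)·(-10) = 5050.
∂h/∂x = [(+0.08)·(-170) − (-0.05)·(-10)] / 5050 = -0.002792
∂h/∂y = [(-40)·(-0.05) − (-175)·(+0.08)] / 5050 = +0.003168
|∇h| = √(-0.002792² + 0.003168²) = 0.004223
Seepage velocity v = K·i/n = 19.0 × 0.004223 / 0.33 = 0.2431 m/day.

0.24 m/day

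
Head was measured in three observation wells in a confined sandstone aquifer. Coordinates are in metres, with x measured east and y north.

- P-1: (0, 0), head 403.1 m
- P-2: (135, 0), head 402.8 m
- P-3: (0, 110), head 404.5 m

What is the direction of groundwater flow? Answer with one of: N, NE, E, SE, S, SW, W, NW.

S

∂h/∂x = (402.8 − 403.1) / (135 − 0) = -0.002222
∂h/∂y = (404.5 − 403.1) / (110 − 0) = +0.01273
Flow = −∇h = (+0.002222 east, -0.01273 north), which points south.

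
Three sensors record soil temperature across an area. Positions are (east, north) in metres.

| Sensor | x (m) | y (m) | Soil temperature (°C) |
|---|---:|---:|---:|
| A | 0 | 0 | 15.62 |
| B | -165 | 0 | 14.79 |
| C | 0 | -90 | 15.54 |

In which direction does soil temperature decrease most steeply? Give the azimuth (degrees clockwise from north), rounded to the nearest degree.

260°

∂T/∂x = (14.79 − 15.62) / (-165 − 0) = +0.005030
∂T/∂y = (15.54 − 15.62) / (-90 − 0) = +0.0008889
Steepest decrease is along −∇f: components (-0.005030 E, -0.0008889 N).
Azimuth = atan2(-0.005030, -0.0008889) = 260.0° ≈ 260°.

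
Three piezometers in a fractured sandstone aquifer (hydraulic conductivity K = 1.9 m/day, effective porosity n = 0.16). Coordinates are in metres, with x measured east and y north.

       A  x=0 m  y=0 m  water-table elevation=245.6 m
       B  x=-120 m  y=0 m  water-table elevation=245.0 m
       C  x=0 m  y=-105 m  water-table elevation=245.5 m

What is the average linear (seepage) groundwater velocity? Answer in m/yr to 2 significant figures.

∂h/∂x = (245.0 − 245.6) / (-120 − 0) = +0.005000
∂h/∂y = (245.5 − 245.6) / (-105 − 0) = +0.0009524
|∇h| = √(0.005000² + 0.0009524²) = 0.00509
Seepage velocity v = K·i/n = 1.9 × 0.00509 / 0.16 = 0.06044 m/day = 22.08 m/yr.

22 m/yr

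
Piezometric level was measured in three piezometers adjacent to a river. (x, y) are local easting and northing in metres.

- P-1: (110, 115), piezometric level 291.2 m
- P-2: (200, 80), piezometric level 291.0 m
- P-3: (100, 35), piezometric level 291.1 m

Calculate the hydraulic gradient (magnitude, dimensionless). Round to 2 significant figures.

0.0022

Differences from P-1: to P-2 (Δx, Δy, Δh) = (90, -35, -0.2); to P-3 = (-10, -80, -0.1).
Solve a·Δx + b·Δy = Δh: det = 90·(-80) − (-10)·(-35) = -7550.
∂h/∂x = [(-0.2)·(-80) − (-0.1)·(-35)] / -7550 = -0.001656
∂h/∂y = [90·(-0.1) − (-10)·(-0.2)] / -7550 = +0.001457
|∇h| = √(-0.001656² + 0.001457²) = 0.002206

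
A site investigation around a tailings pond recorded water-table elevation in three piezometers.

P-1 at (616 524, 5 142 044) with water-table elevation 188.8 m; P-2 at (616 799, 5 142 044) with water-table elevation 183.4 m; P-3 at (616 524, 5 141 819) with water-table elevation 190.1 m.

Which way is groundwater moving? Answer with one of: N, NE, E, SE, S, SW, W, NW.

∂h/∂x = (183.4 − 188.8) / (616799 − 616524) = -0.01964
∂h/∂y = (190.1 − 188.8) / (5141819 − 5142044) = -0.005778
Flow = −∇h = (+0.01964 east, +0.005778 north), which points east.

E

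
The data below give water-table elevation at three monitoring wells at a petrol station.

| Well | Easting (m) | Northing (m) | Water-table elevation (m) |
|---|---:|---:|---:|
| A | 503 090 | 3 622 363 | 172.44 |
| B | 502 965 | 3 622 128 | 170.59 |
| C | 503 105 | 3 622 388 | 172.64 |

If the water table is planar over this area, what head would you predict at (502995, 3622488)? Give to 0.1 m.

173.1 m

Three-point gradient (reference A): Δ to B = (-125, -235, -1.85), Δ to C = (15, 25, +0.20).
∂h/∂x = +0.001875, ∂h/∂y = +0.006875 (det = 400).
h(502995, 3622488) = 172.44 + (+0.001875)·(-95) + (+0.006875)·(125) = 172.44 -0.178 +0.859 = 173.121 m.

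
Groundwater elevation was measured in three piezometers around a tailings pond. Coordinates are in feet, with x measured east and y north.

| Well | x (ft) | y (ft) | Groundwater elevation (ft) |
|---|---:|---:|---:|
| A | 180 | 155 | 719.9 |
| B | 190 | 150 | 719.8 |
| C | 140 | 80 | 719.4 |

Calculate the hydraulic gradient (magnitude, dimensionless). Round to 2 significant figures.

Taking A as reference: B−A = (10, -5, -0.1); C−A = (-40, -75, -0.5).
Solve a·Δx + b·Δy = Δh: det = 10·(-75) − (-40)·(-5) = -950.
∂h/∂x = [(-0.1)·(-75) − (-0.5)·(-5)] / -950 = -0.005263
∂h/∂y = [10·(-0.5) − (-40)·(-0.1)] / -950 = +0.009474
|∇h| = √(-0.005263² + 0.009474²) = 0.01084

0.011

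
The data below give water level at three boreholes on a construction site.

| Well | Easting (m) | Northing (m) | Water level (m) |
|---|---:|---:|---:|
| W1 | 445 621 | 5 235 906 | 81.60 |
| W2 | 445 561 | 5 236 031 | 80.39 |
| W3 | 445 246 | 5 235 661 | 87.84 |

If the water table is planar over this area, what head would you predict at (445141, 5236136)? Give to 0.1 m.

Taking W1 as reference: W2−W1 = (-60, 125, -1.21); W3−W1 = (-375, -245, +6.24).
Solve a·Δx + b·Δy = Δh: det = (-60)·(-245) − (-375)·125 = 61575.
∂h/∂x = [(-1.21)·(-245) − (+6.24)·125] / 61575 = -0.007853
∂h/∂y = [(-60)·(+6.24) − (-375)·(-1.21)] / 61575 = -0.01345
h(445141, 5236136) = 81.60 + (-0.007853)·(-480) + (-0.01345)·(230) = 81.60 +3.769 -3.093 = 82.276 m.

82.3 m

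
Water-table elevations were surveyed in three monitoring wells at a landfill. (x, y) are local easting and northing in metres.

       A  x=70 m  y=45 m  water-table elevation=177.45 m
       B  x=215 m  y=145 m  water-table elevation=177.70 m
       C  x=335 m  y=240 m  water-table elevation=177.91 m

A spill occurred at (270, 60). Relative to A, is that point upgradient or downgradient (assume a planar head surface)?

upgradient

Differences from A: to B (Δx, Δy, Δh) = (145, 100, +0.25); to C = (265, 195, +0.46).
Determinant of the coordinate differences = 145·195 − 265·100 = 1775.
∂h/∂x = [(+0.25)·195 − (+0.46)·100] / 1775 = +0.001549
∂h/∂y = [145·(+0.46) − 265·(+0.25)] / 1775 = +0.0002535
Head at (270, 60) = 177.45 + (+0.001549)·(200) + (+0.0002535)·(15) = 177.76 m.
That is higher than the 177.45 m at A, so the point is upgradient.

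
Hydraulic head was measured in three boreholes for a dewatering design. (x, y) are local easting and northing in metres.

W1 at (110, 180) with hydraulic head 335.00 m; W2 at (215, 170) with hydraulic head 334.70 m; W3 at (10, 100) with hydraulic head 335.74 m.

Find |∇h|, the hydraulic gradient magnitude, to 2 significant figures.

0.0061

Taking W1 as reference: W2−W1 = (105, -10, -0.30); W3−W1 = (-100, -80, +0.74).
Solve a·Δx + b·Δy = Δh: det = 105·(-80) − (-100)·(-10) = -9400.
∂h/∂x = [(-0.30)·(-80) − (+0.74)·(-10)] / -9400 = -0.003340
∂h/∂y = [105·(+0.74) − (-100)·(-0.30)] / -9400 = -0.005074
|∇h| = √(-0.003340² + -0.005074²) = 0.006075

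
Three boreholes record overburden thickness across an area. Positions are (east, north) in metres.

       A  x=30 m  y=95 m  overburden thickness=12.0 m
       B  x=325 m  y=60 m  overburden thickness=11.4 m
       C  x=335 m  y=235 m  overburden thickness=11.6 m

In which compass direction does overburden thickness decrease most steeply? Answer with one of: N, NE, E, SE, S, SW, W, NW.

SE

Three-point gradient (reference A): Δ to B = (295, -35, -0.6), Δ to C = (305, 140, -0.4).
∂d/∂x = -0.001886, ∂d/∂y = +0.001251 (det = 51975).
Steepest decrease is along −∇f = (+0.001886 E, -0.001251 N) → southeast.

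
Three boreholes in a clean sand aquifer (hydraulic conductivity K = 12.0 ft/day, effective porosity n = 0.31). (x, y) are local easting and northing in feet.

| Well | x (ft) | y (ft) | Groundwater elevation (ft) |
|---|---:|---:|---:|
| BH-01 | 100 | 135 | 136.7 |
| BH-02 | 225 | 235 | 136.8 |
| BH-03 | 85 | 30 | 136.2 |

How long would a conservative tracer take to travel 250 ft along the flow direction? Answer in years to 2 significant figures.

2.8 years

Differences from BH-01: to BH-02 (Δx, Δy, Δh) = (125, 100, +0.1); to BH-03 = (-15, -105, -0.5).
Determinant of the coordinate differences = 125·(-105) − (-15)·100 = -11625.
∂h/∂x = [(+0.1)·(-105) − (-0.5)·100] / -11625 = -0.003398
∂h/∂y = [125·(-0.5) − (-15)·(+0.1)] / -11625 = +0.005247
|∇h| = √(-0.003398² + 0.005247²) = 0.006251
Seepage velocity v = K·i/n = 12.0 × 0.006251 / 0.31 = 0.242 ft/day.
t = 250 / 0.242 = 1033 days = 2.83 years.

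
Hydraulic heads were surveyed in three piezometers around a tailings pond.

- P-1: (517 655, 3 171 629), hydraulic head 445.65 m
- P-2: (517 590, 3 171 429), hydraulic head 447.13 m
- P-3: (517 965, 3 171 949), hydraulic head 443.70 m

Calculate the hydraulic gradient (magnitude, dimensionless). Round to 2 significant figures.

0.0083

Taking P-1 as reference: P-2−P-1 = (-65, -200, +1.48); P-3−P-1 = (310, 320, -1.95).
Solve a·Δx + b·Δy = Δh: det = (-65)·320 − 310·(-200) = 41200.
∂h/∂x = [(+1.48)·320 − (-1.95)·(-200)] / 41200 = +0.002029
∂h/∂y = [(-65)·(-1.95) − 310·(+1.48)] / 41200 = -0.008059
|∇h| = √(0.002029² + -0.008059²) = 0.00831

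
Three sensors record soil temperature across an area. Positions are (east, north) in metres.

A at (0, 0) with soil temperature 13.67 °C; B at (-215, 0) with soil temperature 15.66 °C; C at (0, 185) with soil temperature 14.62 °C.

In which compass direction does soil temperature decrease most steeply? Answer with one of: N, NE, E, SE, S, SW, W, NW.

SE

∂T/∂x = (15.66 − 13.67) / (-215 − 0) = -0.009256
∂T/∂y = (14.62 − 13.67) / (185 − 0) = +0.005135
Steepest decrease is along −∇f = (+0.009256 E, -0.005135 N) → southeast.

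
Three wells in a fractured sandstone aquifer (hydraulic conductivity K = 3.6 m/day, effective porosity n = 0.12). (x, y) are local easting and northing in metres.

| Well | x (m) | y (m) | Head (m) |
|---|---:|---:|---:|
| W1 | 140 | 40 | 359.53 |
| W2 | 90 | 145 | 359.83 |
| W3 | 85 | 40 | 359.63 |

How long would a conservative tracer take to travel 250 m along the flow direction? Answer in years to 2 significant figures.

Differences from W1: to W2 (Δx, Δy, Δh) = (-50, 105, +0.30); to W3 = (-55, 0, +0.10).
Solve a·Δx + b·Δy = Δh: det = (-50)·0 − (-55)·105 = 5775.
∂h/∂x = [(+0.30)·0 − (+0.10)·105] / 5775 = -0.001818
∂h/∂y = [(-50)·(+0.10) − (-55)·(+0.30)] / 5775 = +0.001991
|∇h| = √(-0.001818² + 0.001991²) = 0.002696
Seepage velocity v = K·i/n = 3.6 × 0.002696 / 0.12 = 0.08088 m/day.
t = 250 / 0.08088 = 3091 days = 8.46 years.

8.5 years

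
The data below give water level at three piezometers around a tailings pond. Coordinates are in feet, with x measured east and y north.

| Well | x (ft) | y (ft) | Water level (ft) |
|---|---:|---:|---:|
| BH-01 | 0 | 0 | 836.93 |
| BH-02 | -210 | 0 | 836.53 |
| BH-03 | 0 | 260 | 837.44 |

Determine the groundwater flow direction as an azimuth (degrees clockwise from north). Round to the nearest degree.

∂h/∂x = (836.53 − 836.93) / (-210 − 0) = +0.001905
∂h/∂y = (837.44 − 836.93) / (260 − 0) = +0.001962
Flow direction (−∇h) has components (-0.001905 E, -0.001962 N).
Azimuth = atan2(E, N) = atan2(-0.001905, -0.001962) = 224.2° ≈ 224°.

224°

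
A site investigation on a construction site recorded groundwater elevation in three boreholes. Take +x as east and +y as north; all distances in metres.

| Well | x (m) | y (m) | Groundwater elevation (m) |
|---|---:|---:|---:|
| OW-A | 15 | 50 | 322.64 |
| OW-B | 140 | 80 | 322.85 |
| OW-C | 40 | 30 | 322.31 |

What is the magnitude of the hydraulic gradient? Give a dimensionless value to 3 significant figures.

With h = a·x + b·y + c and OW-A as origin, the differences give:
  125·a + 30·b = +0.21
  25·a + (-20)·b = -0.33
Eliminate b (×(-20) and ×30, subtract): -3250·a = 5.700 → a = ∂h/∂x = -0.001754
Back-substitute: b = ∂h/∂y = +0.01431.
|∇h| = √(-0.001754² + 0.01431²) = 0.01442

0.0144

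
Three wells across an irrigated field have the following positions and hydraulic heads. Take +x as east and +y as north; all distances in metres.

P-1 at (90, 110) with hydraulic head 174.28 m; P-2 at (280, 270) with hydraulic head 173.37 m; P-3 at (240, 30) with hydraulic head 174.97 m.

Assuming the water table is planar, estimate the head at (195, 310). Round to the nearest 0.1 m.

Taking P-1 as reference: P-2−P-1 = (190, 160, -0.91); P-3−P-1 = (150, -80, +0.69).
Solve a·Δx + b·Δy = Δh: det = 190·(-80) − 150·160 = -39200.
∂h/∂x = [(-0.91)·(-80) − (+0.69)·160] / -39200 = +0.0009592
∂h/∂y = [190·(+0.69) − 150·(-0.91)] / -39200 = -0.006827
h(195, 310) = 174.28 + (+0.0009592)·(105) + (-0.006827)·(200) = 174.28 +0.101 -1.365 = 173.015 m.

173.0 m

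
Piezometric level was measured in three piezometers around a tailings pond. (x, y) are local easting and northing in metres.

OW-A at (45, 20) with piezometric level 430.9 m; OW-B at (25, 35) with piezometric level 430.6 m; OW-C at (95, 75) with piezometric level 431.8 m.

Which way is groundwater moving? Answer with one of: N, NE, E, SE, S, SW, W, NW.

Differences from OW-A: to OW-B (Δx, Δy, Δh) = (-20, 15, -0.3); to OW-C = (50, 55, +0.9).
Determinant of the coordinate differences = (-20)·55 − 50·15 = -1850.
∂h/∂x = [(-0.3)·55 − (+0.9)·15] / -1850 = +0.01622
∂h/∂y = [(-20)·(+0.9) − 50·(-0.3)] / -1850 = +0.001622
Flow = −∇h = (-0.01622 east, -0.001622 north), which points west.

W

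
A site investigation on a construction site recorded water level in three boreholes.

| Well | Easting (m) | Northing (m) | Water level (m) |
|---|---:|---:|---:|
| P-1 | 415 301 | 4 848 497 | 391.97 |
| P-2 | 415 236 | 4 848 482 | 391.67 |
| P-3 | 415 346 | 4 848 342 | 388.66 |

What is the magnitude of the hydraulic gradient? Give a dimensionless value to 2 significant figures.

0.021

Differences from P-1: to P-2 (Δx, Δy, Δh) = (-65, -15, -0.30); to P-3 = (45, -155, -3.31).
Solve a·Δx + b·Δy = Δh: det = (-65)·(-155) − 45·(-15) = 10750.
∂h/∂x = [(-0.30)·(-155) − (-3.31)·(-15)] / 10750 = -0.0002930
∂h/∂y = [(-65)·(-3.31) − 45·(-0.30)] / 10750 = +0.02127
|∇h| = √(-0.0002930² + 0.02127²) = 0.02127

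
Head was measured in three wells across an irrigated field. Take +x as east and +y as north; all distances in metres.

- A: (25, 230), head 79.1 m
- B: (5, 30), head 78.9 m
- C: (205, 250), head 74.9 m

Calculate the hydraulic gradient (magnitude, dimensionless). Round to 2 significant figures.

With h = a·x + b·y + c and A as origin, the differences give:
  (-20)·a + (-200)·b = -0.2
  180·a + 20·b = -4.2
Eliminate b (×20 and ×(-200), subtract): 35600·a = -844.00 → a = ∂h/∂x = -0.02371
Back-substitute: b = ∂h/∂y = +0.003371.
|∇h| = √(-0.02371² + 0.003371²) = 0.02395

0.024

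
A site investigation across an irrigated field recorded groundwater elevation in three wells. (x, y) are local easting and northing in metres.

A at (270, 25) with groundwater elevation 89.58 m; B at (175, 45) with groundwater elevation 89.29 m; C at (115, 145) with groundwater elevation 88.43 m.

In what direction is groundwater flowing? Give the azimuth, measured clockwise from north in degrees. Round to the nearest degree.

350°

Differences from A: to B (Δx, Δy, Δh) = (-95, 20, -0.29); to C = (-155, 120, -1.15).
Solve a·Δx + b·Δy = Δh: det = (-95)·120 − (-155)·20 = -8300.
∂h/∂x = [(-0.29)·120 − (-1.15)·20] / -8300 = +0.001422
∂h/∂y = [(-95)·(-1.15) − (-155)·(-0.29)] / -8300 = -0.007747
Flow direction (−∇h) has components (-0.001422 E, +0.007747 N).
Azimuth = atan2(E, N) = atan2(-0.001422, +0.007747) = 349.6° ≈ 350°.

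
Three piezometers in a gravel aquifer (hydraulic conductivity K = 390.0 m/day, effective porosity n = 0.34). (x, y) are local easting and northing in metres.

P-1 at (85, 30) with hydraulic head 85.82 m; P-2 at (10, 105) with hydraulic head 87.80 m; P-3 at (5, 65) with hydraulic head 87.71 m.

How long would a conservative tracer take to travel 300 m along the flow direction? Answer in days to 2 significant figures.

With h = a·x + b·y + c and P-1 as origin, the differences give:
  (-75)·a + 75·b = +1.98
  (-80)·a + 35·b = +1.89
Eliminate b (×35 and ×75, subtract): 3375·a = -72.450 → a = ∂h/∂x = -0.02147
Back-substitute: b = ∂h/∂y = +0.004933.
|∇h| = √(-0.02147² + 0.004933²) = 0.02203
Seepage velocity v = K·i/n = 390.0 × 0.02203 / 0.34 = 25.27 m/day.
t = 300 / 25.27 = 11.87 days.

12 days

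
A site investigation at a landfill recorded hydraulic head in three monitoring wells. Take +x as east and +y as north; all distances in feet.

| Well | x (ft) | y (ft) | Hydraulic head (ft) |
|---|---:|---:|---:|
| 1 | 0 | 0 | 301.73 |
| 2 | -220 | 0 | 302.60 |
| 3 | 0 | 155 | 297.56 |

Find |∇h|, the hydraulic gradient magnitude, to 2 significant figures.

∂h/∂x = (302.60 − 301.73) / (-220 − 0) = -0.003955
∂h/∂y = (297.56 − 301.73) / (155 − 0) = -0.02690
|∇h| = √(-0.003955² + -0.02690²) = 0.02719

0.027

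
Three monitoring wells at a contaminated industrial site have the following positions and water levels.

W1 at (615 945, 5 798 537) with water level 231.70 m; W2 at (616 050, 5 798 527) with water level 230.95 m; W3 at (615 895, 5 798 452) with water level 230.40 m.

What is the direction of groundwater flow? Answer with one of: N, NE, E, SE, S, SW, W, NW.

With h = a·x + b·y + c and W1 as origin, the differences give:
  105·a + (-10)·b = -0.75
  (-50)·a + (-85)·b = -1.30
Eliminate b (×(-85) and ×(-10), subtract): -9425·a = 50.750 → a = ∂h/∂x = -0.005385
Back-substitute: b = ∂h/∂y = +0.01846.
Flow = −∇h = (+0.005385 east, -0.01846 north), which points south.

S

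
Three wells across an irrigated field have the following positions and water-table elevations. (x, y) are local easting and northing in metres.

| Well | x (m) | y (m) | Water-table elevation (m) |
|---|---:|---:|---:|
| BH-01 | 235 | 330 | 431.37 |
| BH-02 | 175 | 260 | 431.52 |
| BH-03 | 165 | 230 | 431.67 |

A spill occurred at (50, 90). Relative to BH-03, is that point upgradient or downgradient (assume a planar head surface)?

upgradient

Taking BH-01 as reference: BH-02−BH-01 = (-60, -70, +0.15); BH-03−BH-01 = (-70, -100, +0.30).
Determinant of the coordinate differences = (-60)·(-100) − (-70)·(-70) = 1100.
∂h/∂x = [(+0.15)·(-100) − (+0.30)·(-70)] / 1100 = +0.005455
∂h/∂y = [(-60)·(+0.30) − (-70)·(+0.15)] / 1100 = -0.006818
Head at (50, 90) = 431.37 + (+0.005455)·(-185) + (-0.006818)·(-240) = 432.00 m.
That is higher than the 431.67 m at BH-03, so the point is upgradient.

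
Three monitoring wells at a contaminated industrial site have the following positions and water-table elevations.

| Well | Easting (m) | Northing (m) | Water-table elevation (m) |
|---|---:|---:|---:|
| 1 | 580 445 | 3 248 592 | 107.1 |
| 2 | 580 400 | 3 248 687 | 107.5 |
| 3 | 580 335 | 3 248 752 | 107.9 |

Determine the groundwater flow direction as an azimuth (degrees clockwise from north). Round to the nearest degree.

124°

Differences from 1: to 2 (Δx, Δy, Δh) = (-45, 95, +0.4); to 3 = (-110, 160, +0.8).
Determinant of the coordinate differences = (-45)·160 − (-110)·95 = 3250.
∂h/∂x = [(+0.4)·160 − (+0.8)·95] / 3250 = -0.003692
∂h/∂y = [(-45)·(+0.8) − (-110)·(+0.4)] / 3250 = +0.002462
Flow direction (−∇h) has components (+0.003692 E, -0.002462 N).
Azimuth = atan2(E, N) = atan2(+0.003692, -0.002462) = 123.7° ≈ 124°.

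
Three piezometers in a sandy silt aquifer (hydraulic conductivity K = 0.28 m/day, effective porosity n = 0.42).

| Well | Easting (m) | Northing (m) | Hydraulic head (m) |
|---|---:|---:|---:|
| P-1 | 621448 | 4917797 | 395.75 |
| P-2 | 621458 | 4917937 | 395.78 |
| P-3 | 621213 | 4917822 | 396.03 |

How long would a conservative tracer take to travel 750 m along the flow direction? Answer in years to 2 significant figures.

2600 years

Taking P-1 as reference: P-2−P-1 = (10, 140, +0.03); P-3−P-1 = (-235, 25, +0.28).
Determinant of the coordinate differences = 10·25 − (-235)·140 = 33150.
∂h/∂x = [(+0.03)·25 − (+0.28)·140] / 33150 = -0.001160
∂h/∂y = [10·(+0.28) − (-235)·(+0.03)] / 33150 = +0.0002971
|∇h| = √(-0.001160² + 0.0002971²) = 0.001197
Seepage velocity v = K·i/n = 0.28 × 0.001197 / 0.42 = 0.000798 m/day.
t = 750 / 0.000798 = 9.398e+05 days = 2.57e+03 years.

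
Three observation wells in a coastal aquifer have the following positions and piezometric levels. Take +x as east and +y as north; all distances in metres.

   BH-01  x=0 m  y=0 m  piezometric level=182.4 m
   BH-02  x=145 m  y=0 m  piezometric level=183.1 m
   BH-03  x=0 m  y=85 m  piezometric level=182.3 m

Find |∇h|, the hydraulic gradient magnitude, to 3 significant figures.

0.00497

∂h/∂x = (183.1 − 182.4) / (145 − 0) = +0.004828
∂h/∂y = (182.3 − 182.4) / (85 − 0) = -0.001176
|∇h| = √(0.004828² + -0.001176²) = 0.004969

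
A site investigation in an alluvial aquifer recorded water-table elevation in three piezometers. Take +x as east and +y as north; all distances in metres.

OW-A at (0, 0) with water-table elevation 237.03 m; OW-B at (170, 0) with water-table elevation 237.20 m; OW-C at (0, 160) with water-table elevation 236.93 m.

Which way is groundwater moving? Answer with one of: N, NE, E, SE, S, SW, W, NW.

∂h/∂x = (237.20 − 237.03) / (170 − 0) = +0.0010000
∂h/∂y = (236.93 − 237.03) / (160 − 0) = -0.0006250
Flow = −∇h = (-0.0010000 east, +0.0006250 north), which points northwest.

NW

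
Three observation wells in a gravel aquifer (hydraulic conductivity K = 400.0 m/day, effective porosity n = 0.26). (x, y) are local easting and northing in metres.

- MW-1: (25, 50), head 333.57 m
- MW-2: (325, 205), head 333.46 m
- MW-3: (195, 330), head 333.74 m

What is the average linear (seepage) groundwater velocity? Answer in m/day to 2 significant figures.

2.4 m/day

Taking MW-1 as reference: MW-2−MW-1 = (300, 155, -0.11); MW-3−MW-1 = (170, 280, +0.17).
Determinant of the coordinate differences = 300·280 − 170·155 = 57650.
∂h/∂x = [(-0.11)·280 − (+0.17)·155] / 57650 = -0.0009913
∂h/∂y = [300·(+0.17) − 170·(-0.11)] / 57650 = +0.001209
|∇h| = √(-0.0009913² + 0.001209²) = 0.001563
Seepage velocity v = K·i/n = 400.0 × 0.001563 / 0.26 = 2.405 m/day.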